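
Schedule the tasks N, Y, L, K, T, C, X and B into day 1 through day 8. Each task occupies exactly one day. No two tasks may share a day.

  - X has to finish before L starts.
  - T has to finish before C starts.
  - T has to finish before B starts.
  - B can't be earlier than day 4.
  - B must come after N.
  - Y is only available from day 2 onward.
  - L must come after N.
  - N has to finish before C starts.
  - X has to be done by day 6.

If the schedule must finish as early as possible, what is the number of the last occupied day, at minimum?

The precedence chain requires at least 2 distinct days.
With at most 1 per day and 8 tasks, at least 8 days are needed.
B can't be placed before day 4, so the schedule must run through at least day 4.
8 works (last occupied day: day 8): for example L -> day 6, B -> day 4, K -> day 8, C -> day 7, T -> day 3, Y -> day 5, X -> day 1, N -> day 2.

8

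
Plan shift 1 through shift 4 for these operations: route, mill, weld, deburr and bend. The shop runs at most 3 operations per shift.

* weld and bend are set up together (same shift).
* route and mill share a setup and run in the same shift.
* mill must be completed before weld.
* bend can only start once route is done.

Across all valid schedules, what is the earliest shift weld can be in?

shift 2

Precedence pushes weld to at least shift 2.
weld at shift 2 is achievable: route=shift 1; bend=shift 2; weld=shift 2; deburr=shift 1; mill=shift 1.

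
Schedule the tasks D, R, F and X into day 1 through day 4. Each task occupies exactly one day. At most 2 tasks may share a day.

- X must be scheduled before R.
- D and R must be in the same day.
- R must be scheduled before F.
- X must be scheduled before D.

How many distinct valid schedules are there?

4

Enumerating: X in day 1, D in day 2, F in day 3, R in day 2 | X -> day 1; D -> day 2; F -> day 4; R -> day 2 | F=day 4, D=day 3, R=day 3, X=day 1 | F in day 4, R in day 3, X in day 2, D in day 3.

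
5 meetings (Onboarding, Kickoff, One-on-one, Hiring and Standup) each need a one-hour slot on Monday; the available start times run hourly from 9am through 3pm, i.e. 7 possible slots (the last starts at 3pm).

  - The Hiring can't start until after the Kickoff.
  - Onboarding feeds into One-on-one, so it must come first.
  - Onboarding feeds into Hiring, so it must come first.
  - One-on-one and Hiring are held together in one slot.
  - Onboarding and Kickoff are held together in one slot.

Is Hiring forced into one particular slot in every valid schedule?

Hiring can be 10am (e.g. Hiring in 10am; Kickoff in 9am; Onboarding in 9am; One-on-one in 10am; Standup in 9am) or 11am (e.g. Standup=9am; One-on-one=11am; Onboarding=9am; Kickoff=9am; Hiring=11am).

No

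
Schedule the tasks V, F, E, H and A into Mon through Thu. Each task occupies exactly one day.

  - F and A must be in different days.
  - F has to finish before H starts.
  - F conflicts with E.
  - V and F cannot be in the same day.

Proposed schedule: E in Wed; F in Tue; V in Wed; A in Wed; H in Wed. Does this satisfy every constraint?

F conflicts with E — holds.
V and F cannot be in the same day — holds.
F and A must be in different days — holds.
F has to finish before H starts — holds.

Valid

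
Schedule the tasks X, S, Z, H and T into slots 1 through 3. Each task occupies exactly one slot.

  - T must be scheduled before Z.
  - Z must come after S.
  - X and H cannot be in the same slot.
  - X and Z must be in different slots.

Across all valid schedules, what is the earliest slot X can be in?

X at 1 is achievable: H=2; Z=2; T=1; S=1; X=1.

1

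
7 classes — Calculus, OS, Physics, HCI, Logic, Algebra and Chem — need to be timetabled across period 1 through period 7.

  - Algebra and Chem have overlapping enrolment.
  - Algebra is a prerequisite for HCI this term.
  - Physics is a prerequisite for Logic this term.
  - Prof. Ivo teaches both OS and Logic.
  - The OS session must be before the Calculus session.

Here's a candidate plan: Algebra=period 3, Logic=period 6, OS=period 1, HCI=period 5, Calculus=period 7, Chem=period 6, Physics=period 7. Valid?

Algebra and Chem have overlapping enrolment — holds.
Algebra is a prerequisite for HCI this term — holds.
Prof. Ivo teaches both OS and Logic — holds.
The OS session must be before the Calculus session — holds.
Physics is a prerequisite for Logic this term — violated.

No — it violates: Physics is a prerequisite for Logic this term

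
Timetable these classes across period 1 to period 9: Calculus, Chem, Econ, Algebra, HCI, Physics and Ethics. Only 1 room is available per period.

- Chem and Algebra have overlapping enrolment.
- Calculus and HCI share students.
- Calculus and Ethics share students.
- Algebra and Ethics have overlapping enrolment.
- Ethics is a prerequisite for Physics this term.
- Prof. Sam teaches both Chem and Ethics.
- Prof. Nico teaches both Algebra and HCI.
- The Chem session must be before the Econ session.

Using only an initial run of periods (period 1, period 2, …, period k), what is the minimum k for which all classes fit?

The precedence chain requires at least 2 distinct periods.
With at most 1 per period and 7 classes, at least 7 periods are needed.
7 works (last occupied period: period 7): for example Calculus=period 5, Econ=period 2, HCI=period 7, Algebra=period 6, Chem=period 1, Physics=period 4, Ethics=period 3.

7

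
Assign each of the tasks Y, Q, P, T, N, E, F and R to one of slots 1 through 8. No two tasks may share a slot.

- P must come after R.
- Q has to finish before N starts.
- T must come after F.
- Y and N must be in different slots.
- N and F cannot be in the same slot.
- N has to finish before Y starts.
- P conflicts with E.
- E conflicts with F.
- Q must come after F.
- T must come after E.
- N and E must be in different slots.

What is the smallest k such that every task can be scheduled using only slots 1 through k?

8

The precedence chain requires at least 4 distinct slots.
With at most 1 per slot and 8 tasks, at least 8 slots are needed.
8 works (last occupied slot: 8): for example N=5; E=3; T=4; R=7; F=1; P=8; Q=2; Y=6.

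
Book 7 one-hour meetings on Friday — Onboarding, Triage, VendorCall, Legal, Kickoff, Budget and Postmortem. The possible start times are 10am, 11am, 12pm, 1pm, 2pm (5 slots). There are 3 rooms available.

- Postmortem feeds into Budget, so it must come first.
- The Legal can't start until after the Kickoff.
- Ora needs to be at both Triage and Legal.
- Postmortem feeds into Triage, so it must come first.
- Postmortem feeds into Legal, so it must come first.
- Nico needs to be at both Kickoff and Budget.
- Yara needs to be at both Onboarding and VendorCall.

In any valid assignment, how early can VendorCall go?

VendorCall at 10am is achievable: Budget in 11am, VendorCall in 10am, Onboarding in 11am, Kickoff in 10am, Postmortem in 10am, Triage in 12pm, Legal in 11am.

10am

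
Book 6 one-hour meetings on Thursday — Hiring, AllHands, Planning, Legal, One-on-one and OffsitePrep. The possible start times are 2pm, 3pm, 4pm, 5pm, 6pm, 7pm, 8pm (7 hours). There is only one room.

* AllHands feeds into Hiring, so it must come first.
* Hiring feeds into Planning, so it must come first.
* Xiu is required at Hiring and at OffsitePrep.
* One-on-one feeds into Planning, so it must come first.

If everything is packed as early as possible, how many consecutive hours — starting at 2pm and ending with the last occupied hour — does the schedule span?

The precedence chain requires at least 3 distinct hours.
With at most 1 per hour and 6 meetings, at least 6 hours are needed.
6 works (last occupied hour: 7pm): for example OffsitePrep in 7pm; Legal in 6pm; One-on-one in 4pm; Planning in 5pm; Hiring in 3pm; AllHands in 2pm.

6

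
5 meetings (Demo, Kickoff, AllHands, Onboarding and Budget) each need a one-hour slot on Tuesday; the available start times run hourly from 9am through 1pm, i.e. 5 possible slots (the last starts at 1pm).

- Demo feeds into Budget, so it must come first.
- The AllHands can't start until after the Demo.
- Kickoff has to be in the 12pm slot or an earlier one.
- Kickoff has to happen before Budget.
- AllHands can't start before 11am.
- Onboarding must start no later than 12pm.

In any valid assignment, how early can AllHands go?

AllHands is available from 11am.
AllHands at 11am is achievable: AllHands in 11am; Budget in 10am; Onboarding in 9am; Demo in 9am; Kickoff in 9am.

11am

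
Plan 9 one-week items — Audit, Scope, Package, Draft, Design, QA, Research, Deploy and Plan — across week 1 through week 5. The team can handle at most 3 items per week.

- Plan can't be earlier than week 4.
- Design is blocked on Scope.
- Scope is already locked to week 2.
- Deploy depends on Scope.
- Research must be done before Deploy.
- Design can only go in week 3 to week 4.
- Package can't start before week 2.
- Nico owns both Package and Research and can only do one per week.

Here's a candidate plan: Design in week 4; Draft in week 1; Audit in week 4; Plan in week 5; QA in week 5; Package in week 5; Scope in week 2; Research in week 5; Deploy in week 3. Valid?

No — it violates: Nico owns both Package and Research and can only do one per week

Package can't start before week 2 — holds.
Design is blocked on Scope — holds.
Plan can't be earlier than week 4 — holds.
Design can only go in week 3 to week 4 — holds.
Scope is already locked to week 2 — holds.
Nico owns both Package and Research and can only do one per week — violated.
The team can handle at most 3 items per week — violated.
Research must be done before Deploy — violated.
Deploy depends on Scope — holds.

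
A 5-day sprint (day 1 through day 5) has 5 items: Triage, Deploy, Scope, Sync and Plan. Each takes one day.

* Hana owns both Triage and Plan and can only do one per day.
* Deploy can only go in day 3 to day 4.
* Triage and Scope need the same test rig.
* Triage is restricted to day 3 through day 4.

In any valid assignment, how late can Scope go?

Scope at day 5 is achievable: Scope -> day 5; Plan -> day 1; Deploy -> day 3; Sync -> day 1; Triage -> day 3.

day 5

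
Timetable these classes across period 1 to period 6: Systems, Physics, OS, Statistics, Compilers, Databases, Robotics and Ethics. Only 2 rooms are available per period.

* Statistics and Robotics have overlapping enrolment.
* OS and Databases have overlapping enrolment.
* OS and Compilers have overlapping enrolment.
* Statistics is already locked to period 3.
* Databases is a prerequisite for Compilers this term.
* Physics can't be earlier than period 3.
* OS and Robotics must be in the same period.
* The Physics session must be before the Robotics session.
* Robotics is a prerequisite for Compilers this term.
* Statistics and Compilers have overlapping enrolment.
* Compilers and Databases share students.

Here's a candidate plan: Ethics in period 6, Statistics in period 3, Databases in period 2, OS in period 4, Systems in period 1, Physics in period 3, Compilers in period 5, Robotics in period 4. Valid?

Statistics and Robotics have overlapping enrolment — holds.
Compilers and Databases share students — holds.
Robotics is a prerequisite for Compilers this term — holds.
The Physics session must be before the Robotics session — holds.
Databases is a prerequisite for Compilers this term — holds.
OS and Databases have overlapping enrolment — holds.
OS and Compilers have overlapping enrolment — holds.
Physics can't be earlier than period 3 — holds.
Only 2 rooms are available per period — holds.
Statistics is already locked to period 3 — holds.
OS and Robotics must be in the same period — holds.
Statistics and Compilers have overlapping enrolment — holds.

Valid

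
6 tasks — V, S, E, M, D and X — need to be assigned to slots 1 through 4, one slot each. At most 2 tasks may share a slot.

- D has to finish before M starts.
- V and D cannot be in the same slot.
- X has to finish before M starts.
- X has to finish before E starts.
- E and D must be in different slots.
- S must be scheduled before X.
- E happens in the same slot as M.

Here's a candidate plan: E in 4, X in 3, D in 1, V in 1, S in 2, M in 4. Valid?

D has to finish before M starts — holds.
X has to finish before E starts — holds.
E happens in the same slot as M — holds.
S must be scheduled before X — holds.
V and D cannot be in the same slot — violated.
X has to finish before M starts — holds.
At most 2 tasks may share a slot — holds.
E and D must be in different slots — holds.

No. V and D cannot be in the same slot is not satisfied.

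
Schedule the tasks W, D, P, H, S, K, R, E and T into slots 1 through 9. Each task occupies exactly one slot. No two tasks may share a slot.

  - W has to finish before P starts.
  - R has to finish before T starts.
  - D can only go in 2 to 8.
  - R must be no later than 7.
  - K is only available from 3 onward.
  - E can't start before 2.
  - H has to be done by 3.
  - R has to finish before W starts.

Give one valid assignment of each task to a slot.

P in 7, E in 5, D in 3, R in 2, T in 8, S in 9, W in 6, K in 4, H in 1

Checking: R(2) before W(6); W(6) before P(7); R(2) before T(8); K=4 in [3,9]; E=5 in [2,9]; H=1 in [1,3]; D=3 in [2,8]; R=2 in [1,7]; max 1 per slot (cap 1).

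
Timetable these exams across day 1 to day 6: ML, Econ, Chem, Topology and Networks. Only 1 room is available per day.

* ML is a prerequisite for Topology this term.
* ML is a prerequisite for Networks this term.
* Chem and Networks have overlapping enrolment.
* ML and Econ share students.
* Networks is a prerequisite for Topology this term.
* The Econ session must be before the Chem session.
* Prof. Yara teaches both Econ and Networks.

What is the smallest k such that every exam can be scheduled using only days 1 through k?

The precedence chain requires at least 3 distinct days.
With at most 1 per day and 5 exams, at least 5 days are needed.
5 works (last occupied day: day 5): for example Chem in day 5, Topology in day 3, Networks in day 2, ML in day 1, Econ in day 4.

5 days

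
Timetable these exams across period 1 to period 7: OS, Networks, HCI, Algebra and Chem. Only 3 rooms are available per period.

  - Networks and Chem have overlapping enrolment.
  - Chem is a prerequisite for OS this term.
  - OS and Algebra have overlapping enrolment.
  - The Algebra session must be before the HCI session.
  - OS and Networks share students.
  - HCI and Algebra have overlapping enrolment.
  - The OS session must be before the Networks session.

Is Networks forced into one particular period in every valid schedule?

No

Networks can be period 3 (e.g. OS in period 2, HCI in period 2, Networks in period 3, Chem in period 1, Algebra in period 1) or period 4 (e.g. Networks -> period 4, OS -> period 2, Algebra -> period 1, HCI -> period 2, Chem -> period 1).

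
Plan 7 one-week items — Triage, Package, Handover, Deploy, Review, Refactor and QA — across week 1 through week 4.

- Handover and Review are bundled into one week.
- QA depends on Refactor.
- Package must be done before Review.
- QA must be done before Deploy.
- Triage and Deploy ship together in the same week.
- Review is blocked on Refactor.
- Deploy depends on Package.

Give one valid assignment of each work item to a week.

QA in week 2, Triage in week 3, Handover in week 2, Refactor in week 1, Deploy in week 3, Package in week 1, Review in week 2

Checking: QA(week 2) before Deploy(week 3); Package(week 1) before Review(week 2); Package(week 1) before Deploy(week 3); Refactor(week 1) before QA(week 2); Refactor(week 1) before Review(week 2); Handover = Review = week 2; Triage = Deploy = week 3.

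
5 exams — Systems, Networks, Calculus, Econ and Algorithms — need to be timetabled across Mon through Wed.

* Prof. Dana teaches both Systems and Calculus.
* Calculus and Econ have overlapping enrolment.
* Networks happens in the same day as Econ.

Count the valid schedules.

36

Splitting on Systems: it can be Mon (12), Tue (12), Wed (12). Listing each branch's schedules as (Networks, Calculus, Econ, Algorithms):
Systems=Mon: (Mon,Tue,Mon,Mon) (Mon,Tue,Mon,Tue) (Mon,Tue,Mon,Wed) (Mon,Wed,Mon,Mon) (Mon,Wed,Mon,Tue) (Mon,Wed,Mon,Wed) (Tue,Wed,Tue,Mon) (Tue,Wed,Tue,Tue) (Tue,Wed,Tue,Wed) (Wed,Tue,Wed,Mon) (Wed,Tue,Wed,Tue) (Wed,Tue,Wed,Wed) — 12.
Systems=Tue: (Mon,Wed,Mon,Mon) (Mon,Wed,Mon,Tue) (Mon,Wed,Mon,Wed) (Tue,Mon,Tue,Mon) (Tue,Mon,Tue,Tue) (Tue,Mon,Tue,Wed) (Tue,Wed,Tue,Mon) (Tue,Wed,Tue,Tue) (Tue,Wed,Tue,Wed) (Wed,Mon,Wed,Mon) (Wed,Mon,Wed,Tue) (Wed,Mon,Wed,Wed) — 12.
Systems=Wed: (Mon,Tue,Mon,Mon) (Mon,Tue,Mon,Tue) (Mon,Tue,Mon,Wed) (Tue,Mon,Tue,Mon) (Tue,Mon,Tue,Tue) (Tue,Mon,Tue,Wed) (Wed,Mon,Wed,Mon) (Wed,Mon,Wed,Tue) (Wed,Mon,Wed,Wed) (Wed,Tue,Wed,Mon) (Wed,Tue,Wed,Tue) (Wed,Tue,Wed,Wed) — 12.
Summing: 12 + 12 + 12 = 36.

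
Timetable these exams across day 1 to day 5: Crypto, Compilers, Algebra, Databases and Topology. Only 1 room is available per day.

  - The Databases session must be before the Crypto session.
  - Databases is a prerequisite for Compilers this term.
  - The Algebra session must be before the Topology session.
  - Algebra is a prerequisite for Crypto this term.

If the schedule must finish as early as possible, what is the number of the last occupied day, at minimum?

The precedence chain requires at least 2 distinct days.
With at most 1 per day and 5 exams, at least 5 days are needed.
5 works (last occupied day: day 5): for example Crypto=day 3, Compilers=day 4, Topology=day 5, Databases=day 2, Algebra=day 1.

5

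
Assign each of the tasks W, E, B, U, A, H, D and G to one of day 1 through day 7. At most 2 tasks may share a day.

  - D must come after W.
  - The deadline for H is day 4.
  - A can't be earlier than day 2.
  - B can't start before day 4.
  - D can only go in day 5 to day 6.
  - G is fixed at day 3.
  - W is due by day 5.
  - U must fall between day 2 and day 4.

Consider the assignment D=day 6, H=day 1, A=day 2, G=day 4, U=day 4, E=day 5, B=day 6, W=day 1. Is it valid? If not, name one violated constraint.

No — it violates: G is fixed at day 3

The deadline for H is day 4 — holds.
D must come after W — holds.
A can't be earlier than day 2 — holds.
W is due by day 5 — holds.
B can't start before day 4 — holds.
U must fall between day 2 and day 4 — holds.
At most 2 tasks may share a day — holds.
G is fixed at day 3 — violated.
D can only go in day 5 to day 6 — holds.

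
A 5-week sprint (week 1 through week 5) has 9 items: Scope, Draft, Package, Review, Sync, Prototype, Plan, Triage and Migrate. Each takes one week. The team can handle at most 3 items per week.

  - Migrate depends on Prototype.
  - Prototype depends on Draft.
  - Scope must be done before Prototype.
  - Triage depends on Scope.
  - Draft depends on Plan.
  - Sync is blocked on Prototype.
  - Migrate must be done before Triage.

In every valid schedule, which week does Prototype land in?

Precedence pushes Prototype to at least week 3; downstream work caps Prototype at week 3.
So Prototype is pinned to week 3.

week 3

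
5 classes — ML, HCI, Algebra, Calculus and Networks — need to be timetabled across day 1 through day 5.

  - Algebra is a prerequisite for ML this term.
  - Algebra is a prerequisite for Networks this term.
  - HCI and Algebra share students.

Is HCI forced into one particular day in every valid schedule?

HCI can be day 1 (e.g. HCI in day 1; Calculus in day 1; ML in day 3; Networks in day 3; Algebra in day 2) or day 2 (e.g. ML -> day 2; Networks -> day 2; HCI -> day 2; Algebra -> day 1; Calculus -> day 1).

No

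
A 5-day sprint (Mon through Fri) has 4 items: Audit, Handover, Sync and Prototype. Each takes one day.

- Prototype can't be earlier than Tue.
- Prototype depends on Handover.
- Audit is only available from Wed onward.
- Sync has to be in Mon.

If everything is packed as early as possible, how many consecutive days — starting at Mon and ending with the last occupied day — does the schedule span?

The precedence chain requires at least 2 distinct days.
Audit can't be placed before Wed — that is day 3 counting from Mon — so the schedule must run through at least 3 days.
3 works (last occupied day: Wed): for example Sync -> Mon, Handover -> Mon, Prototype -> Tue, Audit -> Wed.

3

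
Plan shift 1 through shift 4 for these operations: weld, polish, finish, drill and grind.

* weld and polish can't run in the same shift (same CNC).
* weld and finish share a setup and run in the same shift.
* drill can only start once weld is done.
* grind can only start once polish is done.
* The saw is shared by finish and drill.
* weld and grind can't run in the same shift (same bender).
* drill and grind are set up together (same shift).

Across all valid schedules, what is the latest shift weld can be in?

Downstream work caps weld at shift 3.
weld at shift 3 is achievable: grind=shift 4, finish=shift 3, weld=shift 3, drill=shift 4, polish=shift 1.

shift 3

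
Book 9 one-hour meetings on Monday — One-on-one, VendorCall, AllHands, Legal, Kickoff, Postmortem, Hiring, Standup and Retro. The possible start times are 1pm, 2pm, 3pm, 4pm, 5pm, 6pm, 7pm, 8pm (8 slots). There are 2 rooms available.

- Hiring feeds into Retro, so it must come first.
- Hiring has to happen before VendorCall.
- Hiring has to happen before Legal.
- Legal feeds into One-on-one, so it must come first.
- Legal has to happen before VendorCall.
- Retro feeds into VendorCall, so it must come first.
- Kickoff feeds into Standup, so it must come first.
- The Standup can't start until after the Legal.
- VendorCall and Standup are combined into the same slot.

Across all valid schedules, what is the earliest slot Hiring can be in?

1pm

Downstream work caps Hiring at 6pm.
Hiring at 1pm is achievable: VendorCall -> 3pm; Legal -> 2pm; AllHands -> 4pm; Kickoff -> 1pm; One-on-one -> 4pm; Standup -> 3pm; Retro -> 2pm; Postmortem -> 5pm; Hiring -> 1pm.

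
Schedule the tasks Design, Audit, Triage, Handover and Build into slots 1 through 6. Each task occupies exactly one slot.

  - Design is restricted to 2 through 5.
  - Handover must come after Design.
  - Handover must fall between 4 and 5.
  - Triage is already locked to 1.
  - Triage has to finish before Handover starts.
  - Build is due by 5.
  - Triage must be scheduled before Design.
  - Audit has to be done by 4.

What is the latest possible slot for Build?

Build's own window allows nothing later than 5.
Build at 5 is achievable: Design in 2; Audit in 1; Triage in 1; Build in 5; Handover in 4.

5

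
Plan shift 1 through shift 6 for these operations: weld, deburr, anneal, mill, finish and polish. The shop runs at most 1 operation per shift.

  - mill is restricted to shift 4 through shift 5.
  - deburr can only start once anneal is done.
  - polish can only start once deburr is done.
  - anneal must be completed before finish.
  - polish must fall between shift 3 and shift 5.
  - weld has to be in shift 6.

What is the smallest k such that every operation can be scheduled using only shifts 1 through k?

6

The precedence chain requires at least 3 distinct shifts.
With at most 1 per shift and 6 operations, at least 6 shifts are needed.
weld can't be placed before shift 6, so the schedule must run through at least shift 6.
6 works (last occupied shift: shift 6): for example anneal -> shift 1, weld -> shift 6, deburr -> shift 2, polish -> shift 3, mill -> shift 4, finish -> shift 5.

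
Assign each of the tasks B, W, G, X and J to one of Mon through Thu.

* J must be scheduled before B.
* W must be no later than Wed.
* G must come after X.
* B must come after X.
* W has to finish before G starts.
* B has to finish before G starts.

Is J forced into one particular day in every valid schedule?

No

J can be Mon (e.g. B in Tue; W in Mon; J in Mon; X in Mon; G in Wed) or Tue (e.g. J in Tue, G in Thu, W in Mon, X in Mon, B in Wed).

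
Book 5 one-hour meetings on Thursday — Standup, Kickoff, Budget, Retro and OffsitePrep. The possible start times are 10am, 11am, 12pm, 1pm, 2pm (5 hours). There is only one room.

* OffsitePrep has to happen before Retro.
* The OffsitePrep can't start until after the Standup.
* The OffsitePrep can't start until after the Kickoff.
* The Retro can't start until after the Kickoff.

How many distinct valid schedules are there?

Splitting on Standup: it can be 10am (4), 11am (4), 12pm (2). Listing each branch's schedules as (Kickoff, Budget, Retro, OffsitePrep):
Standup=10am: (11am,12pm,2pm,1pm) (11am,1pm,2pm,12pm) (11am,2pm,1pm,12pm) (12pm,11am,2pm,1pm) — 4.
Standup=11am: (10am,12pm,2pm,1pm) (10am,1pm,2pm,12pm) (10am,2pm,1pm,12pm) (12pm,10am,2pm,1pm) — 4.
Standup=12pm: (10am,11am,2pm,1pm) (11am,10am,2pm,1pm) — 2.
Summing: 4 + 4 + 2 = 10.

10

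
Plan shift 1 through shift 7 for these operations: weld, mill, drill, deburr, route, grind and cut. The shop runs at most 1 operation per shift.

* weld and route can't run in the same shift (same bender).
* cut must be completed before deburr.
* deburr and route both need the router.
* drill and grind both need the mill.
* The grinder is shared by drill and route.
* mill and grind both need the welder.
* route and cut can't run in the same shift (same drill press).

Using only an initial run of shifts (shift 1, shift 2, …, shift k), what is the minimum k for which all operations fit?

7

The precedence chain requires at least 2 distinct shifts.
With at most 1 per shift and 7 operations, at least 7 shifts are needed.
7 works (last occupied shift: shift 7): for example cut=shift 1; weld=shift 3; route=shift 6; drill=shift 5; deburr=shift 2; grind=shift 7; mill=shift 4.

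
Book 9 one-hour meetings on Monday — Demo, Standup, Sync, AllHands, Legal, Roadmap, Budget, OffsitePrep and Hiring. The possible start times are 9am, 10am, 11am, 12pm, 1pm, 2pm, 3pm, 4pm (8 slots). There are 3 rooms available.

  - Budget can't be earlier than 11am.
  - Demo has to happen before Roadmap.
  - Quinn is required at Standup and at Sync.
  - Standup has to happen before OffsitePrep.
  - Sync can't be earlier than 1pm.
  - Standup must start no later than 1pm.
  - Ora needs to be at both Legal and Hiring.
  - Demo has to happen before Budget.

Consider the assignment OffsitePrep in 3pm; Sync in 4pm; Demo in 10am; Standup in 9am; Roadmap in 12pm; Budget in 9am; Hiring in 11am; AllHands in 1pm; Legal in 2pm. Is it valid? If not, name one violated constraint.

Ora needs to be at both Legal and Hiring — holds.
Demo has to happen before Roadmap — holds.
Sync can't be earlier than 1pm — holds.
There are 3 rooms available — holds.
Demo has to happen before Budget — violated.
Standup must start no later than 1pm — holds.
Standup has to happen before OffsitePrep — holds.
Quinn is required at Standup and at Sync — holds.
Budget can't be earlier than 11am — violated.

No. Budget can't be earlier than 11am is not satisfied.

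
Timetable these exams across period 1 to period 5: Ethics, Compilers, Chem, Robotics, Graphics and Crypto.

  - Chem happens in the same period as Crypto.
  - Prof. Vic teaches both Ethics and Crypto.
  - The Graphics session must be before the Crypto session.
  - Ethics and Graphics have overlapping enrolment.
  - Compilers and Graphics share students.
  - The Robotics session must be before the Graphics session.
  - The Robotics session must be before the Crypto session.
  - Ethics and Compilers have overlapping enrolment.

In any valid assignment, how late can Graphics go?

Precedence pushes Graphics to at least period 2; downstream work caps Graphics at period 4.
Graphics at period 4 is achievable: Crypto -> period 5; Robotics -> period 1; Ethics -> period 1; Compilers -> period 2; Graphics -> period 4; Chem -> period 5.

period 4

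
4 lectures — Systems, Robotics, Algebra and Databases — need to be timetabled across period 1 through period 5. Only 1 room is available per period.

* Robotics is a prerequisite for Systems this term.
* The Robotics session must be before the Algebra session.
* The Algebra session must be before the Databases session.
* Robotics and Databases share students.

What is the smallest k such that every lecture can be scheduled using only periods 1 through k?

4

The precedence chain requires at least 3 distinct periods.
With at most 1 per period and 4 lectures, at least 4 periods are needed.
4 works (last occupied period: period 4): for example Robotics=period 1, Algebra=period 2, Systems=period 3, Databases=period 4.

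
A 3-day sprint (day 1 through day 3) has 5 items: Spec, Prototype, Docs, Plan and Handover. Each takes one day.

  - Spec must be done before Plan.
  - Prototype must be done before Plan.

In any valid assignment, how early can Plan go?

Precedence pushes Plan to at least day 2.
Plan at day 2 is achievable: Plan in day 2, Docs in day 1, Handover in day 1, Spec in day 1, Prototype in day 1.

day 2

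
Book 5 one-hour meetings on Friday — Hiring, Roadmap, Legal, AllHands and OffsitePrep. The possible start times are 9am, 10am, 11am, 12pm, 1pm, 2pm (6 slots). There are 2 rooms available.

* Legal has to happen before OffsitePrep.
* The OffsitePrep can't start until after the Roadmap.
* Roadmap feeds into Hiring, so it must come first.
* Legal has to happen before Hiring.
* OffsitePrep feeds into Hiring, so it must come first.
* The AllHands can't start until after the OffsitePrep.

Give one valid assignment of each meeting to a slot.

Legal -> 9am; Hiring -> 11am; OffsitePrep -> 10am; Roadmap -> 9am; AllHands -> 11am

Checking: Roadmap(9am) before OffsitePrep(10am); OffsitePrep(10am) before Hiring(11am); Legal(9am) before OffsitePrep(10am); Roadmap(9am) before Hiring(11am); OffsitePrep(10am) before AllHands(11am); Legal(9am) before Hiring(11am); max 2 per slot (cap 2).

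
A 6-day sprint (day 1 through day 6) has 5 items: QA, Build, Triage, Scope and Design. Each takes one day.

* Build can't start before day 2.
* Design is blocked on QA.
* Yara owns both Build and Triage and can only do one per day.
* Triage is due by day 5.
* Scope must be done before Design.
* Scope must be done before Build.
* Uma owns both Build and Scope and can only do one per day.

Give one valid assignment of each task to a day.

Build -> day 2, Triage -> day 1, Design -> day 2, Scope -> day 1, QA -> day 1

Checking: Scope(day 1) before Design(day 2); Scope(day 1) before Build(day 2); QA(day 1) before Design(day 2); Build(day 2) != Triage(day 1); Build(day 2) != Scope(day 1); Triage=day 1 in [day 1,day 5]; Build=day 2 in [day 2,day 6].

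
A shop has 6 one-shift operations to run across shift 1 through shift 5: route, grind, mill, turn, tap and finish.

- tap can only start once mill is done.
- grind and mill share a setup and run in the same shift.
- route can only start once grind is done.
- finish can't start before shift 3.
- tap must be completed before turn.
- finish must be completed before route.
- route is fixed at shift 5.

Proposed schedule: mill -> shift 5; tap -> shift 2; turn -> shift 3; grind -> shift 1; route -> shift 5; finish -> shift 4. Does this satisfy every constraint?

No. grind and mill share a setup and run in the same shift is not satisfied.

grind and mill share a setup and run in the same shift — violated.
finish must be completed before route — holds.
tap must be completed before turn — holds.
finish can't start before shift 3 — holds.
route can only start once grind is done — holds.
tap can only start once mill is done — violated.
route is fixed at shift 5 — holds.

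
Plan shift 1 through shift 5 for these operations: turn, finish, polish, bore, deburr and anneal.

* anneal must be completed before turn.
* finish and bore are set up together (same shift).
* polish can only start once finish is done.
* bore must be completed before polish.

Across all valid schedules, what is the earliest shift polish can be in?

Precedence pushes polish to at least shift 2.
polish at shift 2 is achievable: turn in shift 2, polish in shift 2, finish in shift 1, anneal in shift 1, bore in shift 1, deburr in shift 1.

shift 2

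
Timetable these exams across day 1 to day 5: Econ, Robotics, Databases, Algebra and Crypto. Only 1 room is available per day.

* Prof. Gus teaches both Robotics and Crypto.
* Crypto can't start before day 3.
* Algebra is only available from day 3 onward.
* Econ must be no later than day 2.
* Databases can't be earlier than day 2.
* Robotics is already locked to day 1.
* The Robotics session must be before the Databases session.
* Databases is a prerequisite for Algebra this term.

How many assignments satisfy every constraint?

Enumerating: Robotics in day 1; Algebra in day 4; Databases in day 3; Crypto in day 5; Econ in day 2 | Algebra in day 5, Databases in day 4, Crypto in day 3, Econ in day 2, Robotics in day 1 | Robotics in day 1; Algebra in day 5; Crypto in day 4; Econ in day 2; Databases in day 3.

3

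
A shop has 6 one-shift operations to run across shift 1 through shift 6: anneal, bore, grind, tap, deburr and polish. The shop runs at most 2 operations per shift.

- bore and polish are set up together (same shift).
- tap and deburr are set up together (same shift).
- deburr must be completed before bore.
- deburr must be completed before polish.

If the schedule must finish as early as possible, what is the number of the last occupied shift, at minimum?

3

The precedence chain requires at least 2 distinct shifts.
With at most 2 per shift and 6 operations, at least 3 shifts are needed.
3 works (last occupied shift: shift 3): for example polish in shift 2, grind in shift 3, deburr in shift 1, bore in shift 2, anneal in shift 3, tap in shift 1.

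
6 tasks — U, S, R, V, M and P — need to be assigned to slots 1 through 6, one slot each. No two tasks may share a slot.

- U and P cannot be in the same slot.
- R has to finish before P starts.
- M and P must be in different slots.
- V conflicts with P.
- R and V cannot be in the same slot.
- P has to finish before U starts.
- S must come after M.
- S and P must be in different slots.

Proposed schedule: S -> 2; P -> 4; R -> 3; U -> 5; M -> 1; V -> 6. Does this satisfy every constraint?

M and P must be in different slots — holds.
V conflicts with P — holds.
R has to finish before P starts — holds.
No two tasks may share a slot — holds.
S and P must be in different slots — holds.
P has to finish before U starts — holds.
R and V cannot be in the same slot — holds.
S must come after M — holds.
U and P cannot be in the same slot — holds.

Yes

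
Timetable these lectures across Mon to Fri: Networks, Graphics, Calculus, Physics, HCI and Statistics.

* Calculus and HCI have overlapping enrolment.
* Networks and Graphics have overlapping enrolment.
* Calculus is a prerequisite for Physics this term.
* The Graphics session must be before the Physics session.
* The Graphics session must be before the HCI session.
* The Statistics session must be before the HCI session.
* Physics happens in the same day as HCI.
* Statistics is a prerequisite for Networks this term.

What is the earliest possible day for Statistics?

Downstream work caps Statistics at Thu.
Statistics at Mon is achievable: HCI=Tue; Physics=Tue; Statistics=Mon; Calculus=Mon; Networks=Tue; Graphics=Mon.

Mon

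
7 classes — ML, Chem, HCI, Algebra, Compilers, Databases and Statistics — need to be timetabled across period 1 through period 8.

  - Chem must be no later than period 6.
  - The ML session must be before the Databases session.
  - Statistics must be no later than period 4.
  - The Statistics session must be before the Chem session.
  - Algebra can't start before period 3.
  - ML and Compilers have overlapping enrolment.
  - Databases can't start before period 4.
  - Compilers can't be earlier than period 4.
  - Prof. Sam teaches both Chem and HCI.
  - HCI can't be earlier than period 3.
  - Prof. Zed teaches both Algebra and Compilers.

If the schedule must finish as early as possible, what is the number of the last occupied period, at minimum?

period 4

The precedence chain requires at least 2 distinct periods.
Compilers can't be placed before period 4, so the schedule must run through at least period 4.
4 works (last occupied period: period 4): for example Compilers in period 4; Chem in period 2; Algebra in period 3; ML in period 1; Databases in period 4; HCI in period 3; Statistics in period 1.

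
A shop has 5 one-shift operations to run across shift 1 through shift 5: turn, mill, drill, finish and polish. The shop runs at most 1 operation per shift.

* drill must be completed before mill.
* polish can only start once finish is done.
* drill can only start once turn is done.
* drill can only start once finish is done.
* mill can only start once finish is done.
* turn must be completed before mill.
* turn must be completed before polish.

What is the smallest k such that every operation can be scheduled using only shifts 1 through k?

5

The precedence chain requires at least 3 distinct shifts.
With at most 1 per shift and 5 operations, at least 5 shifts are needed.
5 works (last occupied shift: shift 5): for example finish=shift 2; turn=shift 1; drill=shift 3; mill=shift 4; polish=shift 5.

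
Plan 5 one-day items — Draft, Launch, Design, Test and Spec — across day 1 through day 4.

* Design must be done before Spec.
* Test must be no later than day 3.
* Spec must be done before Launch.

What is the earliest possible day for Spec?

day 2

Precedence pushes Spec to at least day 2; downstream work caps Spec at day 3.
Spec at day 2 is achievable: Draft=day 1; Test=day 1; Launch=day 3; Spec=day 2; Design=day 1.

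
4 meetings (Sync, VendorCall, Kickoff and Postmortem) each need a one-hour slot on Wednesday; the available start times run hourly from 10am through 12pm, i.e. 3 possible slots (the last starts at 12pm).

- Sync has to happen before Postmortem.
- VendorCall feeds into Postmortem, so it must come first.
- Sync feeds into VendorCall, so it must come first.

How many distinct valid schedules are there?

3

Enumerating: Postmortem in 12pm; Kickoff in 10am; VendorCall in 11am; Sync in 10am | Kickoff -> 11am, VendorCall -> 11am, Postmortem -> 12pm, Sync -> 10am | VendorCall=11am, Postmortem=12pm, Kickoff=12pm, Sync=10am.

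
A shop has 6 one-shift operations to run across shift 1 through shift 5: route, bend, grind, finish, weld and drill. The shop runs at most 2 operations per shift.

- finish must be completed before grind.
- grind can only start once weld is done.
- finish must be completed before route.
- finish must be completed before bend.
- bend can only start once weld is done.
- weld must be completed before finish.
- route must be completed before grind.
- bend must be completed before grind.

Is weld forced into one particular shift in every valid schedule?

No

weld can be shift 1 (e.g. grind in shift 4; weld in shift 1; route in shift 3; finish in shift 2; bend in shift 3; drill in shift 1) or shift 2 (e.g. finish=shift 3; weld=shift 2; bend=shift 4; route=shift 4; grind=shift 5; drill=shift 1).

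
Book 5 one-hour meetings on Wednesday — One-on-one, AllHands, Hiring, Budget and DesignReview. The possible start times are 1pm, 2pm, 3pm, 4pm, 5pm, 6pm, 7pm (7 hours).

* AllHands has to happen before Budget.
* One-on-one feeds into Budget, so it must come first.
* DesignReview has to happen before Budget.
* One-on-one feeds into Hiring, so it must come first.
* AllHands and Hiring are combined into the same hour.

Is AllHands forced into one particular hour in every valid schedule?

AllHands can be 2pm (e.g. AllHands=2pm, One-on-one=1pm, Hiring=2pm, Budget=3pm, DesignReview=1pm) or 3pm (e.g. Budget -> 4pm; AllHands -> 3pm; One-on-one -> 1pm; DesignReview -> 1pm; Hiring -> 3pm).

No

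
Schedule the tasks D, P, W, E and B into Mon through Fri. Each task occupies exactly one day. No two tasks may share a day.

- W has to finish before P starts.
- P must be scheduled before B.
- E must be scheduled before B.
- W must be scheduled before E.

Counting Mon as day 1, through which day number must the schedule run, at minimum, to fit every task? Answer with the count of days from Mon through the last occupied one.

5

The precedence chain requires at least 3 distinct days.
With at most 1 per day and 5 tasks, at least 5 days are needed.
5 works (last occupied day: Fri): for example E=Wed; P=Tue; B=Thu; W=Mon; D=Fri.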